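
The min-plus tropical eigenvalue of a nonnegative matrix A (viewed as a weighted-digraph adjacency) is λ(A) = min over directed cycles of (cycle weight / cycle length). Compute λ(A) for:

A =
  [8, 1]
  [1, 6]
λ(A) = 1

Enumerate directed cycles and compute their means (weight / length). Sample:
  cycle 0 → 0: weight = 8, length = 1, mean = 8/1 ≈ 8.000
  cycle 1 → 1: weight = 6, length = 1, mean = 6/1 ≈ 6.000
  cycle 0 → 1 → 0: weight = 2, length = 2, mean = 2/2 ≈ 1.000
  cycle 1 → 0 → 1: weight = 2, length = 2, mean = 2/2 ≈ 1.000
Minimum mean = 1.000, attained e.g. along the cycle 0 → 1 → 0 with weight 2 and length 2. So λ(A) = 2/2 = 1.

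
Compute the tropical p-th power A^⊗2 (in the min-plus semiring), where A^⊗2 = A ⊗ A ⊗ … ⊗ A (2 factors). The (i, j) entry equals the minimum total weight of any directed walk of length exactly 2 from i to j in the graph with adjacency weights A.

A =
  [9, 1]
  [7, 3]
A^⊗2 =
  [8, 4]
  [10, 6]

Each entry (A^⊗2)_ij equals the minimum over all length-2 walks i = v_0 → v_1 → … → v_2 = j of Σ_t A[v_t][v_{t+1}]. For example, for (i, j) = (0, 1) we minimise over 2 possible intermediate vertex sequences; the minimum is 4, attained along the walk 0 → 1 → 1.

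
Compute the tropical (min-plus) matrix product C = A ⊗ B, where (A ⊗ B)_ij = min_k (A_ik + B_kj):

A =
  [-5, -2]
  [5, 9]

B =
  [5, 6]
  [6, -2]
A ⊗ B =
  [0, -4]
  [10, 7]

Apply the min-plus product entry-by-entry:
  C[0][0] = min over k of (A[0][0] + B[0][0] = -5 + 5 = 0, A[0][1] + B[1][0] = -2 + 6 = 4) = 0 (attained at k = 0)
  C[0][1] = min over k of (A[0][0] + B[0][1] = -5 + 6 = 1, A[0][1] + B[1][1] = -2 + -2 = -4) = -4 (attained at k = 1)
  C[1][0] = min over k of (A[1][0] + B[0][0] = 5 + 5 = 10, A[1][1] + B[1][0] = 9 + 6 = 15) = 10 (attained at k = 0)
  C[1][1] = min over k of (A[1][0] + B[0][1] = 5 + 6 = 11, A[1][1] + B[1][1] = 9 + -2 = 7) = 7 (attained at k = 1)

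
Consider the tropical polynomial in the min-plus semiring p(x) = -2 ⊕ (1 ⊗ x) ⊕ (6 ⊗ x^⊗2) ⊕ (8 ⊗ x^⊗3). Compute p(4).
p(4) = -2

A tropical monomial a ⊗ x^⊗i evaluates to a + i · x. Evaluating each term at x = 4:
  Term 0 contributes -2 + 0 · 4 = -2
  Term 1 contributes 1 + 1 · 4 = 5
  Term 2 contributes 6 + 2 · 4 = 14
  Term 3 contributes 8 + 3 · 4 = 20
p(4) = ⊕ of these = min[-2, 5, 14, 20] = -2.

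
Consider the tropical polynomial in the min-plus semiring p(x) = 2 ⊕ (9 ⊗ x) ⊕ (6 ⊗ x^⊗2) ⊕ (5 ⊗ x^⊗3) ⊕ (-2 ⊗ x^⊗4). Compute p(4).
p(4) = 2

A tropical monomial a ⊗ x^⊗i evaluates to a + i · x. Evaluating each term at x = 4:
  Term 0 contributes 2 + 0 · 4 = 2
  Term 1 contributes 9 + 1 · 4 = 13
  Term 2 contributes 6 + 2 · 4 = 14
  Term 3 contributes 5 + 3 · 4 = 17
  Term 4 contributes -2 + 4 · 4 = 14
p(4) = ⊕ of these = min[2, 13, 14, 17, 14] = 2.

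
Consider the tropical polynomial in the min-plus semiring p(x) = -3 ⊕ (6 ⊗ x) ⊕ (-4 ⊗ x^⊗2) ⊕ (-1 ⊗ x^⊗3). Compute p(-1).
p(-1) = -6

A tropical monomial a ⊗ x^⊗i evaluates to a + i · x. Evaluating each term at x = -1:
  Term 0 contributes -3 + 0 · -1 = -3
  Term 1 contributes 6 + 1 · -1 = 5
  Term 2 contributes -4 + 2 · -1 = -6
  Term 3 contributes -1 + 3 · -1 = -4
p(-1) = ⊕ of these = min[-3, 5, -6, -4] = -6.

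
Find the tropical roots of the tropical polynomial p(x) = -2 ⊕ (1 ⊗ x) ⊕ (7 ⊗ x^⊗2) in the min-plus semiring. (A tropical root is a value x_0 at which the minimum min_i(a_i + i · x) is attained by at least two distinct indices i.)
Roots: {-6, -3}

Each tropical root is a break point of the lower envelope of the lines y = a_i + i · x (there are 3 lines, with slopes 0, 1, ..., 2). Only the lines that attain the minimum somewhere contribute to roots; other lines are dominated. Here the surviving (envelope) indices are i = 2, i = 1, i = 0.
Intersections between consecutive envelope lines give the roots: for adjacent envelope indices i < j the intersection is x = (a_i − a_j) / (j − i). Reading off the sorted break points: {-6, -3}.
Verification: at each break x_0, at least two indices attain the minimum of min_i(a_i + i · x_0).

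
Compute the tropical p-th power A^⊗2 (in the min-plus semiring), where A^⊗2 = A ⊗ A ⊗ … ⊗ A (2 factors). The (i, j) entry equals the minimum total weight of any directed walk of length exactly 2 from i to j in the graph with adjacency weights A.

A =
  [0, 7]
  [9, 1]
A^⊗2 =
  [0, 7]
  [9, 2]

Each entry (A^⊗2)_ij equals the minimum over all length-2 walks i = v_0 → v_1 → … → v_2 = j of Σ_t A[v_t][v_{t+1}]. For example, for (i, j) = (0, 1) we minimise over 2 possible intermediate vertex sequences; the minimum is 7, attained along the walk 0 → 0 → 1.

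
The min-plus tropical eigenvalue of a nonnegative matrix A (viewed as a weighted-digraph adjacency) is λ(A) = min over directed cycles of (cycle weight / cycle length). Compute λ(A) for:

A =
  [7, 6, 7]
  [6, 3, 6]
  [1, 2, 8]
λ(A) = 3

Enumerate directed cycles and compute their means (weight / length). Sample:
  cycle 0 → 0: weight = 7, length = 1, mean = 7/1 ≈ 7.000
  cycle 1 → 1: weight = 3, length = 1, mean = 3/1 ≈ 3.000
  cycle 2 → 2: weight = 8, length = 1, mean = 8/1 ≈ 8.000
  cycle 0 → 1 → 0: weight = 12, length = 2, mean = 12/2 ≈ 6.000
  cycle 0 → 2 → 0: weight = 8, length = 2, mean = 8/2 ≈ 4.000
  cycle 1 → 0 → 1: weight = 12, length = 2, mean = 12/2 ≈ 6.000
Minimum mean = 3.000, attained e.g. along the cycle 1 → 1 with weight 3 and length 1. So λ(A) = 3/1 = 3.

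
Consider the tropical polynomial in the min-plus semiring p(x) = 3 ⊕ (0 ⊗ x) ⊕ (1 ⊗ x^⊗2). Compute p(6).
p(6) = 3

A tropical monomial a ⊗ x^⊗i evaluates to a + i · x. Evaluating each term at x = 6:
  Term 0 contributes 3 + 0 · 6 = 3
  Term 1 contributes 0 + 1 · 6 = 6
  Term 2 contributes 1 + 2 · 6 = 13
p(6) = ⊕ of these = min[3, 6, 13] = 3.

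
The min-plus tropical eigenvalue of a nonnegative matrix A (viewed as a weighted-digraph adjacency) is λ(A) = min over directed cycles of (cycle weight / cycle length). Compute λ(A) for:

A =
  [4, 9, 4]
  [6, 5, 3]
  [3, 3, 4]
λ(A) = 3

Enumerate directed cycles and compute their means (weight / length). Sample:
  cycle 0 → 0: weight = 4, length = 1, mean = 4/1 ≈ 4.000
  cycle 1 → 1: weight = 5, length = 1, mean = 5/1 ≈ 5.000
  cycle 2 → 2: weight = 4, length = 1, mean = 4/1 ≈ 4.000
  cycle 0 → 1 → 0: weight = 15, length = 2, mean = 15/2 ≈ 7.500
  cycle 0 → 2 → 0: weight = 7, length = 2, mean = 7/2 ≈ 3.500
  cycle 1 → 0 → 1: weight = 15, length = 2, mean = 15/2 ≈ 7.500
Minimum mean = 3.000, attained e.g. along the cycle 1 → 2 → 1 with weight 6 and length 2. So λ(A) = 6/2 = 3.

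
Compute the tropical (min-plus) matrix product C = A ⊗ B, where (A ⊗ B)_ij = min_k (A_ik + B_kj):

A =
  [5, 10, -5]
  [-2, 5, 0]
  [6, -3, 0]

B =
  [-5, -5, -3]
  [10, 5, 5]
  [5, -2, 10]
A ⊗ B =
  [0, -7, 2]
  [-7, -7, -5]
  [1, -2, 2]

Apply the min-plus product entry-by-entry:
  C[0][0] = min over k of (A[0][0] + B[0][0] = 5 + -5 = 0, A[0][1] + B[1][0] = 10 + 10 = 20, A[0][2] + B[2][0] = -5 + 5 = 0) = 0 (attained at k = 0)
  C[0][1] = min over k of (A[0][0] + B[0][1] = 5 + -5 = 0, A[0][1] + B[1][1] = 10 + 5 = 15, A[0][2] + B[2][1] = -5 + -2 = -7) = -7 (attained at k = 2)
  C[0][2] = min over k of (A[0][0] + B[0][2] = 5 + -3 = 2, A[0][1] + B[1][2] = 10 + 5 = 15, A[0][2] + B[2][2] = -5 + 10 = 5) = 2 (attained at k = 0)
  C[1][0] = min over k of (A[1][0] + B[0][0] = -2 + -5 = -7, A[1][1] + B[1][0] = 5 + 10 = 15, A[1][2] + B[2][0] = 0 + 5 = 5) = -7 (attained at k = 0)
  C[1][1] = min over k of (A[1][0] + B[0][1] = -2 + -5 = -7, A[1][1] + B[1][1] = 5 + 5 = 10, A[1][2] + B[2][1] = 0 + -2 = -2) = -7 (attained at k = 0)
  C[1][2] = min over k of (A[1][0] + B[0][2] = -2 + -3 = -5, A[1][1] + B[1][2] = 5 + 5 = 10, A[1][2] + B[2][2] = 0 + 10 = 10) = -5 (attained at k = 0)
  C[2][0] = min over k of (A[2][0] + B[0][0] = 6 + -5 = 1, A[2][1] + B[1][0] = -3 + 10 = 7, A[2][2] + B[2][0] = 0 + 5 = 5) = 1 (attained at k = 0)
  C[2][1] = min over k of (A[2][0] + B[0][1] = 6 + -5 = 1, A[2][1] + B[1][1] = -3 + 5 = 2, A[2][2] + B[2][1] = 0 + -2 = -2) = -2 (attained at k = 2)
  C[2][2] = min over k of (A[2][0] + B[0][2] = 6 + -3 = 3, A[2][1] + B[1][2] = -3 + 5 = 2, A[2][2] + B[2][2] = 0 + 10 = 10) = 2 (attained at k = 1)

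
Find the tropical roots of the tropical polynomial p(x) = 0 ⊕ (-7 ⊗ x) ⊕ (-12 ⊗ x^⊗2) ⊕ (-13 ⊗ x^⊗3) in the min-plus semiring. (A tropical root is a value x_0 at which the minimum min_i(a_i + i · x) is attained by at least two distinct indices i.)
Roots: {1, 5, 7}

Each tropical root is a break point of the lower envelope of the lines y = a_i + i · x (there are 4 lines, with slopes 0, 1, ..., 3). Only the lines that attain the minimum somewhere contribute to roots; other lines are dominated. Here the surviving (envelope) indices are i = 3, i = 2, i = 1, i = 0.
Intersections between consecutive envelope lines give the roots: for adjacent envelope indices i < j the intersection is x = (a_i − a_j) / (j − i). Reading off the sorted break points: {1, 5, 7}.
Verification: at each break x_0, at least two indices attain the minimum of min_i(a_i + i · x_0).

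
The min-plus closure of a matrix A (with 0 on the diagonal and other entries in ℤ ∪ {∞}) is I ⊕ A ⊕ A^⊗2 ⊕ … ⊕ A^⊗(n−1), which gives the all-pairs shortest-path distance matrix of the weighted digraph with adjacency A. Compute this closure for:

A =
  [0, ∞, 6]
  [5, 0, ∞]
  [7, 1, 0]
Closure =
  [0, 7, 6]
  [5, 0, 11]
  [6, 1, 0]

This is the Floyd-Warshall all-pairs shortest-path computation. For each intermediate vertex k = 0, 1, …, 2, update dist[i][j] ← min(dist[i][j], dist[i][k] + dist[k][j]). The final matrix gives, for each (i, j), the minimum total weight of any directed path from i to j (possibly empty when i = j).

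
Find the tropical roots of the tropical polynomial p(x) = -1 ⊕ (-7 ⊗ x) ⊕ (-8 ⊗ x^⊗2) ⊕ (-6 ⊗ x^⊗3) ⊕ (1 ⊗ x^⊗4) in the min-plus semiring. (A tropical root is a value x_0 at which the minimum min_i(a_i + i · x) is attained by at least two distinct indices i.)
Roots: {-7, -2, 1, 6}

Each tropical root is a break point of the lower envelope of the lines y = a_i + i · x (there are 5 lines, with slopes 0, 1, ..., 4). Only the lines that attain the minimum somewhere contribute to roots; other lines are dominated. Here the surviving (envelope) indices are i = 4, i = 3, i = 2, i = 1, i = 0.
Intersections between consecutive envelope lines give the roots: for adjacent envelope indices i < j the intersection is x = (a_i − a_j) / (j − i). Reading off the sorted break points: {-7, -2, 1, 6}.
Verification: at each break x_0, at least two indices attain the minimum of min_i(a_i + i · x_0).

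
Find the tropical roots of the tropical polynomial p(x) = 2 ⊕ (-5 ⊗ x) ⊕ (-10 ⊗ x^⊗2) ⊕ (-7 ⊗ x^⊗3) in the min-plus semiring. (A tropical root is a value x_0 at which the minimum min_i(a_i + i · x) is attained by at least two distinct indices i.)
Roots: {-3, 5, 7}

Each tropical root is a break point of the lower envelope of the lines y = a_i + i · x (there are 4 lines, with slopes 0, 1, ..., 3). Only the lines that attain the minimum somewhere contribute to roots; other lines are dominated. Here the surviving (envelope) indices are i = 3, i = 2, i = 1, i = 0.
Intersections between consecutive envelope lines give the roots: for adjacent envelope indices i < j the intersection is x = (a_i − a_j) / (j − i). Reading off the sorted break points: {-3, 5, 7}.
Verification: at each break x_0, at least two indices attain the minimum of min_i(a_i + i · x_0).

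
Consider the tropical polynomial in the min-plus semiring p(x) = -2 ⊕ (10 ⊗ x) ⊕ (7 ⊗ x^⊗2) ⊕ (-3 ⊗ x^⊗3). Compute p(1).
p(1) = -2

A tropical monomial a ⊗ x^⊗i evaluates to a + i · x. Evaluating each term at x = 1:
  Term 0 contributes -2 + 0 · 1 = -2
  Term 1 contributes 10 + 1 · 1 = 11
  Term 2 contributes 7 + 2 · 1 = 9
  Term 3 contributes -3 + 3 · 1 = 0
p(1) = ⊕ of these = min[-2, 11, 9, 0] = -2.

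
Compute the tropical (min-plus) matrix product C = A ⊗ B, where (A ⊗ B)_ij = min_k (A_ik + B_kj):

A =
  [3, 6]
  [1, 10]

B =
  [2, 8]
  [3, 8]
A ⊗ B =
  [5, 11]
  [3, 9]

Apply the min-plus product entry-by-entry:
  C[0][0] = min over k of (A[0][0] + B[0][0] = 3 + 2 = 5, A[0][1] + B[1][0] = 6 + 3 = 9) = 5 (attained at k = 0)
  C[0][1] = min over k of (A[0][0] + B[0][1] = 3 + 8 = 11, A[0][1] + B[1][1] = 6 + 8 = 14) = 11 (attained at k = 0)
  C[1][0] = min over k of (A[1][0] + B[0][0] = 1 + 2 = 3, A[1][1] + B[1][0] = 10 + 3 = 13) = 3 (attained at k = 0)
  C[1][1] = min over k of (A[1][0] + B[0][1] = 1 + 8 = 9, A[1][1] + B[1][1] = 10 + 8 = 18) = 9 (attained at k = 0)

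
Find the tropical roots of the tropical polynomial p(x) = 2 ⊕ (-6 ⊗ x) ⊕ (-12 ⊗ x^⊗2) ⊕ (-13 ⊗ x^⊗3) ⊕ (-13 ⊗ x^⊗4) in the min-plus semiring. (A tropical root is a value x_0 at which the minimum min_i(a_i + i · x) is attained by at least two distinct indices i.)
Roots: {0, 1, 6, 8}

Each tropical root is a break point of the lower envelope of the lines y = a_i + i · x (there are 5 lines, with slopes 0, 1, ..., 4). Only the lines that attain the minimum somewhere contribute to roots; other lines are dominated. Here the surviving (envelope) indices are i = 4, i = 3, i = 2, i = 1, i = 0.
Intersections between consecutive envelope lines give the roots: for adjacent envelope indices i < j the intersection is x = (a_i − a_j) / (j − i). Reading off the sorted break points: {0, 1, 6, 8}.
Verification: at each break x_0, at least two indices attain the minimum of min_i(a_i + i · x_0).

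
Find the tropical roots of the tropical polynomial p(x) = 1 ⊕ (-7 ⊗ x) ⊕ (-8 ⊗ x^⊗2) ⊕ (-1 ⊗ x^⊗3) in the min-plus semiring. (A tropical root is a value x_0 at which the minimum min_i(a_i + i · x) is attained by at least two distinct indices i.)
Roots: {-7, 1, 8}

Each tropical root is a break point of the lower envelope of the lines y = a_i + i · x (there are 4 lines, with slopes 0, 1, ..., 3). Only the lines that attain the minimum somewhere contribute to roots; other lines are dominated. Here the surviving (envelope) indices are i = 3, i = 2, i = 1, i = 0.
Intersections between consecutive envelope lines give the roots: for adjacent envelope indices i < j the intersection is x = (a_i − a_j) / (j − i). Reading off the sorted break points: {-7, 1, 8}.
Verification: at each break x_0, at least two indices attain the minimum of min_i(a_i + i · x_0).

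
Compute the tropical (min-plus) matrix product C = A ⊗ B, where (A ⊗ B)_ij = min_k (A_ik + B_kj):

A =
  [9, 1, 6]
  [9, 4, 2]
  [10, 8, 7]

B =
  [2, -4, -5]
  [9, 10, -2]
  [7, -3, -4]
A ⊗ B =
  [10, 3, -1]
  [9, -1, -2]
  [12, 4, 3]

Apply the min-plus product entry-by-entry:
  C[0][0] = min over k of (A[0][0] + B[0][0] = 9 + 2 = 11, A[0][1] + B[1][0] = 1 + 9 = 10, A[0][2] + B[2][0] = 6 + 7 = 13) = 10 (attained at k = 1)
  C[0][1] = min over k of (A[0][0] + B[0][1] = 9 + -4 = 5, A[0][1] + B[1][1] = 1 + 10 = 11, A[0][2] + B[2][1] = 6 + -3 = 3) = 3 (attained at k = 2)
  C[0][2] = min over k of (A[0][0] + B[0][2] = 9 + -5 = 4, A[0][1] + B[1][2] = 1 + -2 = -1, A[0][2] + B[2][2] = 6 + -4 = 2) = -1 (attained at k = 1)
  C[1][0] = min over k of (A[1][0] + B[0][0] = 9 + 2 = 11, A[1][1] + B[1][0] = 4 + 9 = 13, A[1][2] + B[2][0] = 2 + 7 = 9) = 9 (attained at k = 2)
  C[1][1] = min over k of (A[1][0] + B[0][1] = 9 + -4 = 5, A[1][1] + B[1][1] = 4 + 10 = 14, A[1][2] + B[2][1] = 2 + -3 = -1) = -1 (attained at k = 2)
  C[1][2] = min over k of (A[1][0] + B[0][2] = 9 + -5 = 4, A[1][1] + B[1][2] = 4 + -2 = 2, A[1][2] + B[2][2] = 2 + -4 = -2) = -2 (attained at k = 2)
  C[2][0] = min over k of (A[2][0] + B[0][0] = 10 + 2 = 12, A[2][1] + B[1][0] = 8 + 9 = 17, A[2][2] + B[2][0] = 7 + 7 = 14) = 12 (attained at k = 0)
  C[2][1] = min over k of (A[2][0] + B[0][1] = 10 + -4 = 6, A[2][1] + B[1][1] = 8 + 10 = 18, A[2][2] + B[2][1] = 7 + -3 = 4) = 4 (attained at k = 2)
  C[2][2] = min over k of (A[2][0] + B[0][2] = 10 + -5 = 5, A[2][1] + B[1][2] = 8 + -2 = 6, A[2][2] + B[2][2] = 7 + -4 = 3) = 3 (attained at k = 2)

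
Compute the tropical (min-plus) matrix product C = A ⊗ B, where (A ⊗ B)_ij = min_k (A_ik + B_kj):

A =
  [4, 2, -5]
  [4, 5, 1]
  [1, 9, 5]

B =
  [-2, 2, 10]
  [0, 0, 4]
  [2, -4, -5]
A ⊗ B =
  [-3, -9, -10]
  [2, -3, -4]
  [-1, 1, 0]

Apply the min-plus product entry-by-entry:
  C[0][0] = min over k of (A[0][0] + B[0][0] = 4 + -2 = 2, A[0][1] + B[1][0] = 2 + 0 = 2, A[0][2] + B[2][0] = -5 + 2 = -3) = -3 (attained at k = 2)
  C[0][1] = min over k of (A[0][0] + B[0][1] = 4 + 2 = 6, A[0][1] + B[1][1] = 2 + 0 = 2, A[0][2] + B[2][1] = -5 + -4 = -9) = -9 (attained at k = 2)
  C[0][2] = min over k of (A[0][0] + B[0][2] = 4 + 10 = 14, A[0][1] + B[1][2] = 2 + 4 = 6, A[0][2] + B[2][2] = -5 + -5 = -10) = -10 (attained at k = 2)
  C[1][0] = min over k of (A[1][0] + B[0][0] = 4 + -2 = 2, A[1][1] + B[1][0] = 5 + 0 = 5, A[1][2] + B[2][0] = 1 + 2 = 3) = 2 (attained at k = 0)
  C[1][1] = min over k of (A[1][0] + B[0][1] = 4 + 2 = 6, A[1][1] + B[1][1] = 5 + 0 = 5, A[1][2] + B[2][1] = 1 + -4 = -3) = -3 (attained at k = 2)
  C[1][2] = min over k of (A[1][0] + B[0][2] = 4 + 10 = 14, A[1][1] + B[1][2] = 5 + 4 = 9, A[1][2] + B[2][2] = 1 + -5 = -4) = -4 (attained at k = 2)
  C[2][0] = min over k of (A[2][0] + B[0][0] = 1 + -2 = -1, A[2][1] + B[1][0] = 9 + 0 = 9, A[2][2] + B[2][0] = 5 + 2 = 7) = -1 (attained at k = 0)
  C[2][1] = min over k of (A[2][0] + B[0][1] = 1 + 2 = 3, A[2][1] + B[1][1] = 9 + 0 = 9, A[2][2] + B[2][1] = 5 + -4 = 1) = 1 (attained at k = 2)
  C[2][2] = min over k of (A[2][0] + B[0][2] = 1 + 10 = 11, A[2][1] + B[1][2] = 9 + 4 = 13, A[2][2] + B[2][2] = 5 + -5 = 0) = 0 (attained at k = 2)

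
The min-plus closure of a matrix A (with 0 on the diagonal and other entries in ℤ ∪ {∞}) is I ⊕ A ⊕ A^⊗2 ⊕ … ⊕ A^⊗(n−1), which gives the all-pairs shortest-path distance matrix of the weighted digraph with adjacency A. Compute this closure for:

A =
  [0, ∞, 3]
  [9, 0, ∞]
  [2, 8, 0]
Closure =
  [0, 11, 3]
  [9, 0, 12]
  [2, 8, 0]

This is the Floyd-Warshall all-pairs shortest-path computation. For each intermediate vertex k = 0, 1, …, 2, update dist[i][j] ← min(dist[i][j], dist[i][k] + dist[k][j]). The final matrix gives, for each (i, j), the minimum total weight of any directed path from i to j (possibly empty when i = j).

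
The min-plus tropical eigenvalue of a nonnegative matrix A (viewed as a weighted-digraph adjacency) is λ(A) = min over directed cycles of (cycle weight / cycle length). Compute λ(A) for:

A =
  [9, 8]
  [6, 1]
λ(A) = 1

Enumerate directed cycles and compute their means (weight / length). Sample:
  cycle 0 → 0: weight = 9, length = 1, mean = 9/1 ≈ 9.000
  cycle 1 → 1: weight = 1, length = 1, mean = 1/1 ≈ 1.000
  cycle 0 → 1 → 0: weight = 14, length = 2, mean = 14/2 ≈ 7.000
  cycle 1 → 0 → 1: weight = 14, length = 2, mean = 14/2 ≈ 7.000
Minimum mean = 1.000, attained e.g. along the cycle 1 → 1 with weight 1 and length 1. So λ(A) = 1/1 = 1.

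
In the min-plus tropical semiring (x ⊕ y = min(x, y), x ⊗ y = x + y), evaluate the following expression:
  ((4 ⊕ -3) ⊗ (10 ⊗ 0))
((4 ⊕ -3) ⊗ (10 ⊗ 0)) = 7

Expand innermost to outermost. Recall ⊕ takes the minimum of its arguments and ⊗ takes their sum. Working out the expression ((4 ⊕ -3) ⊗ (10 ⊗ 0)) gives 7.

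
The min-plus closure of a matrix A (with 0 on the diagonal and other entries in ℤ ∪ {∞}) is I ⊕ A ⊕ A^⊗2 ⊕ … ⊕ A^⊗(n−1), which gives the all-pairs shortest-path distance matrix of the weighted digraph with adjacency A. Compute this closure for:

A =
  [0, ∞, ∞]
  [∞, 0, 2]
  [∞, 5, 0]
Closure =
  [0, ∞, ∞]
  [∞, 0, 2]
  [∞, 5, 0]

This is the Floyd-Warshall all-pairs shortest-path computation. For each intermediate vertex k = 0, 1, …, 2, update dist[i][j] ← min(dist[i][j], dist[i][k] + dist[k][j]). The final matrix gives, for each (i, j), the minimum total weight of any directed path from i to j (possibly empty when i = j).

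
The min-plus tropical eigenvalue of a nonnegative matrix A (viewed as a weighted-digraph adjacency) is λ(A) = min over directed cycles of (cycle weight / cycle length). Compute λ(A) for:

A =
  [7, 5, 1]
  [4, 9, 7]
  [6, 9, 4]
λ(A) = 7/2

Enumerate directed cycles and compute their means (weight / length). Sample:
  cycle 0 → 0: weight = 7, length = 1, mean = 7/1 ≈ 7.000
  cycle 1 → 1: weight = 9, length = 1, mean = 9/1 ≈ 9.000
  cycle 2 → 2: weight = 4, length = 1, mean = 4/1 ≈ 4.000
  cycle 0 → 1 → 0: weight = 9, length = 2, mean = 9/2 ≈ 4.500
  cycle 0 → 2 → 0: weight = 7, length = 2, mean = 7/2 ≈ 3.500
  cycle 1 → 0 → 1: weight = 9, length = 2, mean = 9/2 ≈ 4.500
Minimum mean = 3.500, attained e.g. along the cycle 0 → 2 → 0 with weight 7 and length 2. So λ(A) = 7/2 = 7/2.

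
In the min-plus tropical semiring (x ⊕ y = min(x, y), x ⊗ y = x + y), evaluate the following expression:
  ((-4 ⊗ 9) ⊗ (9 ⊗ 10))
((-4 ⊗ 9) ⊗ (9 ⊗ 10)) = 24

Expand innermost to outermost. Recall ⊕ takes the minimum of its arguments and ⊗ takes their sum. Working out the expression ((-4 ⊗ 9) ⊗ (9 ⊗ 10)) gives 24.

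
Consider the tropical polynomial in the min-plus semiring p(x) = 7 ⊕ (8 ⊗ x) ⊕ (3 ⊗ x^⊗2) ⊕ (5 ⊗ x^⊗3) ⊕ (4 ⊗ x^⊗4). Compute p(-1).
p(-1) = 0

A tropical monomial a ⊗ x^⊗i evaluates to a + i · x. Evaluating each term at x = -1:
  Term 0 contributes 7 + 0 · -1 = 7
  Term 1 contributes 8 + 1 · -1 = 7
  Term 2 contributes 3 + 2 · -1 = 1
  Term 3 contributes 5 + 3 · -1 = 2
  Term 4 contributes 4 + 4 · -1 = 0
p(-1) = ⊕ of these = min[7, 7, 1, 2, 0] = 0.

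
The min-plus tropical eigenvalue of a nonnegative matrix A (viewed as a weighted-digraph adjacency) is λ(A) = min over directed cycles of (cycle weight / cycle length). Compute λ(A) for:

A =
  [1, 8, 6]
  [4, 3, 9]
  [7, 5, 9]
λ(A) = 1

Enumerate directed cycles and compute their means (weight / length). Sample:
  cycle 0 → 0: weight = 1, length = 1, mean = 1/1 ≈ 1.000
  cycle 1 → 1: weight = 3, length = 1, mean = 3/1 ≈ 3.000
  cycle 2 → 2: weight = 9, length = 1, mean = 9/1 ≈ 9.000
  cycle 0 → 1 → 0: weight = 12, length = 2, mean = 12/2 ≈ 6.000
  cycle 0 → 2 → 0: weight = 13, length = 2, mean = 13/2 ≈ 6.500
  cycle 1 → 0 → 1: weight = 12, length = 2, mean = 12/2 ≈ 6.000
Minimum mean = 1.000, attained e.g. along the cycle 0 → 0 with weight 1 and length 1. So λ(A) = 1/1 = 1.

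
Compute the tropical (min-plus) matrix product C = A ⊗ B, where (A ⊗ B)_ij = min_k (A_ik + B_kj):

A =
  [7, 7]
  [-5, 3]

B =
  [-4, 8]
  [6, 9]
A ⊗ B =
  [3, 15]
  [-9, 3]

Apply the min-plus product entry-by-entry:
  C[0][0] = min over k of (A[0][0] + B[0][0] = 7 + -4 = 3, A[0][1] + B[1][0] = 7 + 6 = 13) = 3 (attained at k = 0)
  C[0][1] = min over k of (A[0][0] + B[0][1] = 7 + 8 = 15, A[0][1] + B[1][1] = 7 + 9 = 16) = 15 (attained at k = 0)
  C[1][0] = min over k of (A[1][0] + B[0][0] = -5 + -4 = -9, A[1][1] + B[1][0] = 3 + 6 = 9) = -9 (attained at k = 0)
  C[1][1] = min over k of (A[1][0] + B[0][1] = -5 + 8 = 3, A[1][1] + B[1][1] = 3 + 9 = 12) = 3 (attained at k = 0)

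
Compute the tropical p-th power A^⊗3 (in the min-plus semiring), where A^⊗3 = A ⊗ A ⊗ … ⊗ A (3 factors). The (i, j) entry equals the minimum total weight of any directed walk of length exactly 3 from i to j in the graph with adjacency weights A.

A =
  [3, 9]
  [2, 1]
A^⊗3 =
  [9, 11]
  [4, 3]

Each entry (A^⊗3)_ij equals the minimum over all length-3 walks i = v_0 → v_1 → … → v_3 = j of Σ_t A[v_t][v_{t+1}]. For example, for (i, j) = (0, 1) we minimise over 4 possible intermediate vertex sequences; the minimum is 11, attained along the walk 0 → 1 → 1 → 1.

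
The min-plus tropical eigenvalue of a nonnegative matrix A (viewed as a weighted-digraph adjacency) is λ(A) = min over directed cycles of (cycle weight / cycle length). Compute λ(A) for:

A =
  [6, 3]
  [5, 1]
λ(A) = 1

Enumerate directed cycles and compute their means (weight / length). Sample:
  cycle 0 → 0: weight = 6, length = 1, mean = 6/1 ≈ 6.000
  cycle 1 → 1: weight = 1, length = 1, mean = 1/1 ≈ 1.000
  cycle 0 → 1 → 0: weight = 8, length = 2, mean = 8/2 ≈ 4.000
  cycle 1 → 0 → 1: weight = 8, length = 2, mean = 8/2 ≈ 4.000
Minimum mean = 1.000, attained e.g. along the cycle 1 → 1 with weight 1 and length 1. So λ(A) = 1/1 = 1.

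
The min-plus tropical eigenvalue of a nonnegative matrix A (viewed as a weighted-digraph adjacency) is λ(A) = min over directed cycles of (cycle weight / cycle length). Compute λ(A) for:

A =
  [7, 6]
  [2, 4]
λ(A) = 4

Enumerate directed cycles and compute their means (weight / length). Sample:
  cycle 0 → 0: weight = 7, length = 1, mean = 7/1 ≈ 7.000
  cycle 1 → 1: weight = 4, length = 1, mean = 4/1 ≈ 4.000
  cycle 0 → 1 → 0: weight = 8, length = 2, mean = 8/2 ≈ 4.000
  cycle 1 → 0 → 1: weight = 8, length = 2, mean = 8/2 ≈ 4.000
Minimum mean = 4.000, attained e.g. along the cycle 1 → 1 with weight 4 and length 1. So λ(A) = 4/1 = 4.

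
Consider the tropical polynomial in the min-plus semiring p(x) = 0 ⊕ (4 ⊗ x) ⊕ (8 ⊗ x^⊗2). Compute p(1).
p(1) = 0

A tropical monomial a ⊗ x^⊗i evaluates to a + i · x. Evaluating each term at x = 1:
  Term 0 contributes 0 + 0 · 1 = 0
  Term 1 contributes 4 + 1 · 1 = 5
  Term 2 contributes 8 + 2 · 1 = 10
p(1) = ⊕ of these = min[0, 5, 10] = 0.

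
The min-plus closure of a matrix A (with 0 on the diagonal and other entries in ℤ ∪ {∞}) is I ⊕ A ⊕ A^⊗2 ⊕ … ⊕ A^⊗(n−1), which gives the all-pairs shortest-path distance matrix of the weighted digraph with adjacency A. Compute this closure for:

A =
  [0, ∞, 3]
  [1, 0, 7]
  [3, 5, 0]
Closure =
  [0, 8, 3]
  [1, 0, 4]
  [3, 5, 0]

This is the Floyd-Warshall all-pairs shortest-path computation. For each intermediate vertex k = 0, 1, …, 2, update dist[i][j] ← min(dist[i][j], dist[i][k] + dist[k][j]). The final matrix gives, for each (i, j), the minimum total weight of any directed path from i to j (possibly empty when i = j).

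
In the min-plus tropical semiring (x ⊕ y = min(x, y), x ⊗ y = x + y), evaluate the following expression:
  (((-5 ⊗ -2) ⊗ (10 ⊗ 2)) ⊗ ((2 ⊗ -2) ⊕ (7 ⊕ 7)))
(((-5 ⊗ -2) ⊗ (10 ⊗ 2)) ⊗ ((2 ⊗ -2) ⊕ (7 ⊕ 7))) = 5

Expand innermost to outermost. Recall ⊕ takes the minimum of its arguments and ⊗ takes their sum. Working out the expression (((-5 ⊗ -2) ⊗ (10 ⊗ 2)) ⊗ ((2 ⊗ -2) ⊕ (7 ⊕ 7))) gives 5.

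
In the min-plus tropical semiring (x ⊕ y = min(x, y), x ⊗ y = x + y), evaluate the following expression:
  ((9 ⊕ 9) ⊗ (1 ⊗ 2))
((9 ⊕ 9) ⊗ (1 ⊗ 2)) = 12

Expand innermost to outermost. Recall ⊕ takes the minimum of its arguments and ⊗ takes their sum. Working out the expression ((9 ⊕ 9) ⊗ (1 ⊗ 2)) gives 12.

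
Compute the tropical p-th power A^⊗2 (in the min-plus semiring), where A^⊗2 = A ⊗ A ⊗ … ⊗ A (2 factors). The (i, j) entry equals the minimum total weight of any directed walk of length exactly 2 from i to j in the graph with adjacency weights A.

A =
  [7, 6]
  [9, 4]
A^⊗2 =
  [14, 10]
  [13, 8]

Each entry (A^⊗2)_ij equals the minimum over all length-2 walks i = v_0 → v_1 → … → v_2 = j of Σ_t A[v_t][v_{t+1}]. For example, for (i, j) = (0, 1) we minimise over 2 possible intermediate vertex sequences; the minimum is 10, attained along the walk 0 → 1 → 1.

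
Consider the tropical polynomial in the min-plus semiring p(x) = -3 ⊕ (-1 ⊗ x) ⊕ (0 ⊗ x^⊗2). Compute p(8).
p(8) = -3

A tropical monomial a ⊗ x^⊗i evaluates to a + i · x. Evaluating each term at x = 8:
  Term 0 contributes -3 + 0 · 8 = -3
  Term 1 contributes -1 + 1 · 8 = 7
  Term 2 contributes 0 + 2 · 8 = 16
p(8) = ⊕ of these = min[-3, 7, 16] = -3.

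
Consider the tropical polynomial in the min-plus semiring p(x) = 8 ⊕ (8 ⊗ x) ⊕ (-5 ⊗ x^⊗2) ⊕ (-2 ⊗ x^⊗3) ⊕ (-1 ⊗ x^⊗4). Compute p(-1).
p(-1) = -7

A tropical monomial a ⊗ x^⊗i evaluates to a + i · x. Evaluating each term at x = -1:
  Term 0 contributes 8 + 0 · -1 = 8
  Term 1 contributes 8 + 1 · -1 = 7
  Term 2 contributes -5 + 2 · -1 = -7
  Term 3 contributes -2 + 3 · -1 = -5
  Term 4 contributes -1 + 4 · -1 = -5
p(-1) = ⊕ of these = min[8, 7, -7, -5, -5] = -7.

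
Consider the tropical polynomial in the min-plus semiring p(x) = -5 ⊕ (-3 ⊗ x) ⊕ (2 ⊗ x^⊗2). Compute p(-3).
p(-3) = -6

A tropical monomial a ⊗ x^⊗i evaluates to a + i · x. Evaluating each term at x = -3:
  Term 0 contributes -5 + 0 · -3 = -5
  Term 1 contributes -3 + 1 · -3 = -6
  Term 2 contributes 2 + 2 · -3 = -4
p(-3) = ⊕ of these = min[-5, -6, -4] = -6.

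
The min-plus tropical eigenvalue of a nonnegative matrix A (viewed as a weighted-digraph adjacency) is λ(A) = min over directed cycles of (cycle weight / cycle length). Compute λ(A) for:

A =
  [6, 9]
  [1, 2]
λ(A) = 2

Enumerate directed cycles and compute their means (weight / length). Sample:
  cycle 0 → 0: weight = 6, length = 1, mean = 6/1 ≈ 6.000
  cycle 1 → 1: weight = 2, length = 1, mean = 2/1 ≈ 2.000
  cycle 0 → 1 → 0: weight = 10, length = 2, mean = 10/2 ≈ 5.000
  cycle 1 → 0 → 1: weight = 10, length = 2, mean = 10/2 ≈ 5.000
Minimum mean = 2.000, attained e.g. along the cycle 1 → 1 with weight 2 and length 1. So λ(A) = 2/1 = 2.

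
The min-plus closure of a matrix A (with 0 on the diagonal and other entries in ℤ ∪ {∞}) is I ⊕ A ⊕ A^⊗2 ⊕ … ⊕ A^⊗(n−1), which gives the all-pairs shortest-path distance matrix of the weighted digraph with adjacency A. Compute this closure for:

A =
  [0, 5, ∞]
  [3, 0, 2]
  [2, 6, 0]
Closure =
  [0, 5, 7]
  [3, 0, 2]
  [2, 6, 0]

This is the Floyd-Warshall all-pairs shortest-path computation. For each intermediate vertex k = 0, 1, …, 2, update dist[i][j] ← min(dist[i][j], dist[i][k] + dist[k][j]). The final matrix gives, for each (i, j), the minimum total weight of any directed path from i to j (possibly empty when i = j).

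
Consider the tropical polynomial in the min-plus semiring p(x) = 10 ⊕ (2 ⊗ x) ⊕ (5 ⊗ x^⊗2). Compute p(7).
p(7) = 9

A tropical monomial a ⊗ x^⊗i evaluates to a + i · x. Evaluating each term at x = 7:
  Term 0 contributes 10 + 0 · 7 = 10
  Term 1 contributes 2 + 1 · 7 = 9
  Term 2 contributes 5 + 2 · 7 = 19
p(7) = ⊕ of these = min[10, 9, 19] = 9.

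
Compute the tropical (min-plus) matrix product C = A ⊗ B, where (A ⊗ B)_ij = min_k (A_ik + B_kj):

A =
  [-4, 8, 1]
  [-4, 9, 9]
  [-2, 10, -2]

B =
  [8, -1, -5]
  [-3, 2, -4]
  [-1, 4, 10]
A ⊗ B =
  [0, -5, -9]
  [4, -5, -9]
  [-3, -3, -7]

Apply the min-plus product entry-by-entry:
  C[0][0] = min over k of (A[0][0] + B[0][0] = -4 + 8 = 4, A[0][1] + B[1][0] = 8 + -3 = 5, A[0][2] + B[2][0] = 1 + -1 = 0) = 0 (attained at k = 2)
  C[0][1] = min over k of (A[0][0] + B[0][1] = -4 + -1 = -5, A[0][1] + B[1][1] = 8 + 2 = 10, A[0][2] + B[2][1] = 1 + 4 = 5) = -5 (attained at k = 0)
  C[0][2] = min over k of (A[0][0] + B[0][2] = -4 + -5 = -9, A[0][1] + B[1][2] = 8 + -4 = 4, A[0][2] + B[2][2] = 1 + 10 = 11) = -9 (attained at k = 0)
  C[1][0] = min over k of (A[1][0] + B[0][0] = -4 + 8 = 4, A[1][1] + B[1][0] = 9 + -3 = 6, A[1][2] + B[2][0] = 9 + -1 = 8) = 4 (attained at k = 0)
  C[1][1] = min over k of (A[1][0] + B[0][1] = -4 + -1 = -5, A[1][1] + B[1][1] = 9 + 2 = 11, A[1][2] + B[2][1] = 9 + 4 = 13) = -5 (attained at k = 0)
  C[1][2] = min over k of (A[1][0] + B[0][2] = -4 + -5 = -9, A[1][1] + B[1][2] = 9 + -4 = 5, A[1][2] + B[2][2] = 9 + 10 = 19) = -9 (attained at k = 0)
  C[2][0] = min over k of (A[2][0] + B[0][0] = -2 + 8 = 6, A[2][1] + B[1][0] = 10 + -3 = 7, A[2][2] + B[2][0] = -2 + -1 = -3) = -3 (attained at k = 2)
  C[2][1] = min over k of (A[2][0] + B[0][1] = -2 + -1 = -3, A[2][1] + B[1][1] = 10 + 2 = 12, A[2][2] + B[2][1] = -2 + 4 = 2) = -3 (attained at k = 0)
  C[2][2] = min over k of (A[2][0] + B[0][2] = -2 + -5 = -7, A[2][1] + B[1][2] = 10 + -4 = 6, A[2][2] + B[2][2] = -2 + 10 = 8) = -7 (attained at k = 0)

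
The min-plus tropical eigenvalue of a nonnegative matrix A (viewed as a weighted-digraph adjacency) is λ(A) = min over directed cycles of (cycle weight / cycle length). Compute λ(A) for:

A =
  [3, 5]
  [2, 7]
λ(A) = 3

Enumerate directed cycles and compute their means (weight / length). Sample:
  cycle 0 → 0: weight = 3, length = 1, mean = 3/1 ≈ 3.000
  cycle 1 → 1: weight = 7, length = 1, mean = 7/1 ≈ 7.000
  cycle 0 → 1 → 0: weight = 7, length = 2, mean = 7/2 ≈ 3.500
  cycle 1 → 0 → 1: weight = 7, length = 2, mean = 7/2 ≈ 3.500
Minimum mean = 3.000, attained e.g. along the cycle 0 → 0 with weight 3 and length 1. So λ(A) = 3/1 = 3.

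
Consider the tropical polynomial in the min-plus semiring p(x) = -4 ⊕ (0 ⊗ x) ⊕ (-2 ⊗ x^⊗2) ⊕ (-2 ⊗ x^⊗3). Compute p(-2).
p(-2) = -8

A tropical monomial a ⊗ x^⊗i evaluates to a + i · x. Evaluating each term at x = -2:
  Term 0 contributes -4 + 0 · -2 = -4
  Term 1 contributes 0 + 1 · -2 = -2
  Term 2 contributes -2 + 2 · -2 = -6
  Term 3 contributes -2 + 3 · -2 = -8
p(-2) = ⊕ of these = min[-4, -2, -6, -8] = -8.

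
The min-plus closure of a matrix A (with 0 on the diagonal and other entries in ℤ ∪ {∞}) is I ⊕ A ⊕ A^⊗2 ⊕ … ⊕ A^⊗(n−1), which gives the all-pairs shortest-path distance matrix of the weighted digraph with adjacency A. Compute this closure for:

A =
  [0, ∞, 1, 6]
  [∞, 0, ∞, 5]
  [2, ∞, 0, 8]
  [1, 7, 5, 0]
Closure =
  [0, 13, 1, 6]
  [6, 0, 7, 5]
  [2, 15, 0, 8]
  [1, 7, 2, 0]

This is the Floyd-Warshall all-pairs shortest-path computation. For each intermediate vertex k = 0, 1, …, 3, update dist[i][j] ← min(dist[i][j], dist[i][k] + dist[k][j]). The final matrix gives, for each (i, j), the minimum total weight of any directed path from i to j (possibly empty when i = j).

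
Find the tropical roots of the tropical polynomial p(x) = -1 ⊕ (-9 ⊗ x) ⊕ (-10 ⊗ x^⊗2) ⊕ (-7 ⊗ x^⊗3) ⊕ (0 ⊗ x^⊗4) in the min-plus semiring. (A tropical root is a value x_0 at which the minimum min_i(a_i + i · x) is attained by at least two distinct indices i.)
Roots: {-7, -3, 1, 8}

Each tropical root is a break point of the lower envelope of the lines y = a_i + i · x (there are 5 lines, with slopes 0, 1, ..., 4). Only the lines that attain the minimum somewhere contribute to roots; other lines are dominated. Here the surviving (envelope) indices are i = 4, i = 3, i = 2, i = 1, i = 0.
Intersections between consecutive envelope lines give the roots: for adjacent envelope indices i < j the intersection is x = (a_i − a_j) / (j − i). Reading off the sorted break points: {-7, -3, 1, 8}.
Verification: at each break x_0, at least two indices attain the minimum of min_i(a_i + i · x_0).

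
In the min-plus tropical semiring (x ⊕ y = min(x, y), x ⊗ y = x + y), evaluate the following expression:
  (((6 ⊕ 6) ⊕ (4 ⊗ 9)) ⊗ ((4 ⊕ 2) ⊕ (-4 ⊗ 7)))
(((6 ⊕ 6) ⊕ (4 ⊗ 9)) ⊗ ((4 ⊕ 2) ⊕ (-4 ⊗ 7))) = 8

Expand innermost to outermost. Recall ⊕ takes the minimum of its arguments and ⊗ takes their sum. Working out the expression (((6 ⊕ 6) ⊕ (4 ⊗ 9)) ⊗ ((4 ⊕ 2) ⊕ (-4 ⊗ 7))) gives 8.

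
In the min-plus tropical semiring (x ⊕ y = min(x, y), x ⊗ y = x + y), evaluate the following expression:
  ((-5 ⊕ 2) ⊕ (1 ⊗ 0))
((-5 ⊕ 2) ⊕ (1 ⊗ 0)) = -5

Expand innermost to outermost. Recall ⊕ takes the minimum of its arguments and ⊗ takes their sum. Working out the expression ((-5 ⊕ 2) ⊕ (1 ⊗ 0)) gives -5.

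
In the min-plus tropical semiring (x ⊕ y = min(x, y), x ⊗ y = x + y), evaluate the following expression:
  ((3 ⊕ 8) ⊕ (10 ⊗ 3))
((3 ⊕ 8) ⊕ (10 ⊗ 3)) = 3

Expand innermost to outermost. Recall ⊕ takes the minimum of its arguments and ⊗ takes their sum. Working out the expression ((3 ⊕ 8) ⊕ (10 ⊗ 3)) gives 3.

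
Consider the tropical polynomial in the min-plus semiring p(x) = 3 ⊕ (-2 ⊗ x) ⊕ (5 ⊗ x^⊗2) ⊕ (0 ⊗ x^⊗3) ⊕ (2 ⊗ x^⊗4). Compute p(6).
p(6) = 3

A tropical monomial a ⊗ x^⊗i evaluates to a + i · x. Evaluating each term at x = 6:
  Term 0 contributes 3 + 0 · 6 = 3
  Term 1 contributes -2 + 1 · 6 = 4
  Term 2 contributes 5 + 2 · 6 = 17
  Term 3 contributes 0 + 3 · 6 = 18
  Term 4 contributes 2 + 4 · 6 = 26
p(6) = ⊕ of these = min[3, 4, 17, 18, 26] = 3.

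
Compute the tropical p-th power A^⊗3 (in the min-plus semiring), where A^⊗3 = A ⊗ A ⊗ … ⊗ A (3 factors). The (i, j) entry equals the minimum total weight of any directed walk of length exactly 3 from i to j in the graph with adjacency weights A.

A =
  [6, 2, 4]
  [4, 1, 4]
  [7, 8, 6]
A^⊗3 =
  [7, 4, 7]
  [6, 3, 6]
  [13, 10, 13]

Each entry (A^⊗3)_ij equals the minimum over all length-3 walks i = v_0 → v_1 → … → v_3 = j of Σ_t A[v_t][v_{t+1}]. For example, for (i, j) = (0, 2) we minimise over 9 possible intermediate vertex sequences; the minimum is 7, attained along the walk 0 → 1 → 1 → 2.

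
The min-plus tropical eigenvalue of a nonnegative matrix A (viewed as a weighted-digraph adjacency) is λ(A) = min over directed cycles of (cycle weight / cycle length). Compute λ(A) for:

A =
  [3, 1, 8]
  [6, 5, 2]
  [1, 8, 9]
λ(A) = 4/3

Enumerate directed cycles and compute their means (weight / length). Sample:
  cycle 0 → 0: weight = 3, length = 1, mean = 3/1 ≈ 3.000
  cycle 1 → 1: weight = 5, length = 1, mean = 5/1 ≈ 5.000
  cycle 2 → 2: weight = 9, length = 1, mean = 9/1 ≈ 9.000
  cycle 0 → 1 → 0: weight = 7, length = 2, mean = 7/2 ≈ 3.500
  cycle 0 → 2 → 0: weight = 9, length = 2, mean = 9/2 ≈ 4.500
  cycle 1 → 0 → 1: weight = 7, length = 2, mean = 7/2 ≈ 3.500
Minimum mean = 1.333, attained e.g. along the cycle 0 → 1 → 2 → 0 with weight 4 and length 3. So λ(A) = 4/3 = 4/3.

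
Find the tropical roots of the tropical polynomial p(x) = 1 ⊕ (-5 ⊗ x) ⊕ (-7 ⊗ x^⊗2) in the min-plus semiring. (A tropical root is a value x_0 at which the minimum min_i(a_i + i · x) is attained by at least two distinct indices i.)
Roots: {2, 6}

Each tropical root is a break point of the lower envelope of the lines y = a_i + i · x (there are 3 lines, with slopes 0, 1, ..., 2). Only the lines that attain the minimum somewhere contribute to roots; other lines are dominated. Here the surviving (envelope) indices are i = 2, i = 1, i = 0.
Intersections between consecutive envelope lines give the roots: for adjacent envelope indices i < j the intersection is x = (a_i − a_j) / (j − i). Reading off the sorted break points: {2, 6}.
Verification: at each break x_0, at least two indices attain the minimum of min_i(a_i + i · x_0).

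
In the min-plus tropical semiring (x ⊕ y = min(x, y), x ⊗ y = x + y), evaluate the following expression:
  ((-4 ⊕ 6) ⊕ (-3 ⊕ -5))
((-4 ⊕ 6) ⊕ (-3 ⊕ -5)) = -5

Expand innermost to outermost. Recall ⊕ takes the minimum of its arguments and ⊗ takes their sum. Working out the expression ((-4 ⊕ 6) ⊕ (-3 ⊕ -5)) gives -5.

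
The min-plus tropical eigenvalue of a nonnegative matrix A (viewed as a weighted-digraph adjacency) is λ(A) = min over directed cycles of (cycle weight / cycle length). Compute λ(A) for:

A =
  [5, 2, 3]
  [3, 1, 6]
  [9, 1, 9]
λ(A) = 1

Enumerate directed cycles and compute their means (weight / length). Sample:
  cycle 0 → 0: weight = 5, length = 1, mean = 5/1 ≈ 5.000
  cycle 1 → 1: weight = 1, length = 1, mean = 1/1 ≈ 1.000
  cycle 2 → 2: weight = 9, length = 1, mean = 9/1 ≈ 9.000
  cycle 0 → 1 → 0: weight = 5, length = 2, mean = 5/2 ≈ 2.500
  cycle 0 → 2 → 0: weight = 12, length = 2, mean = 12/2 ≈ 6.000
  cycle 1 → 0 → 1: weight = 5, length = 2, mean = 5/2 ≈ 2.500
Minimum mean = 1.000, attained e.g. along the cycle 1 → 1 with weight 1 and length 1. So λ(A) = 1/1 = 1.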